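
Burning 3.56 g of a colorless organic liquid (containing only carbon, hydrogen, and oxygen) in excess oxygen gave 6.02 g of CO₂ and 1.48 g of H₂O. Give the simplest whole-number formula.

mol C = 6.02 g CO₂ ÷ 44.009 g/mol = 0.1368 mol
mol H = 2 × 1.48 g H₂O ÷ 18.015 g/mol = 0.1643 mol
mass O = 3.56 − (1.643 + 0.1656) = 1.751 g → mol O = 1.751 ÷ 15.999 = 0.1095 mol
Divide by the smallest (0.1095 mol): C 1.250, H 1.501, O 1.000
Multiplying each by 4 gives whole numbers: C 5.00, H 6.00, O 4.00

C5H6O4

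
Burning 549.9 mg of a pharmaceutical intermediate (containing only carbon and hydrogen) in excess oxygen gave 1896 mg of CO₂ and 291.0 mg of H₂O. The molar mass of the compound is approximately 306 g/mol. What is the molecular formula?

C24H18

mol C = 1.896 g CO₂ ÷ 44.009 g/mol = 0.043082 mol
mol H = 2 × 0.2910 g H₂O ÷ 18.015 g/mol = 0.032306 mol
Divide by the smallest (0.032306 mol): C 1.334, H 1.000
Multiplying each by 3 gives whole numbers: C 4.00, H 3.00
Empirical formula: C4H3
Empirical-formula mass = 51.07 g/mol; 306 ÷ 51.07 ≈ 6, so the molecular formula is C24H18.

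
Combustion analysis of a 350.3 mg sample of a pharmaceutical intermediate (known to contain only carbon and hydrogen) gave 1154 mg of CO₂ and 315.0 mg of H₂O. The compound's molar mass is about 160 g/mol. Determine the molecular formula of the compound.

mol C = 1.154 g CO₂ ÷ 44.009 g/mol = 0.026222 mol
mol H = 2 × 0.3150 g H₂O ÷ 18.015 g/mol = 0.034971 mol
Divide by the smallest (0.026222 mol): C 1.000, H 1.334
Multiplying each by 3 gives whole numbers: C 3.00, H 4.00
Empirical formula: C3H4
Empirical-formula mass = 40.06 g/mol; 160 ÷ 40.06 ≈ 4, so the molecular formula is C12H16.

C12H16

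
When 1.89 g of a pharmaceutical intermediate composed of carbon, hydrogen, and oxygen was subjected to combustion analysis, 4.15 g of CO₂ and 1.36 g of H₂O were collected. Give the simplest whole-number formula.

C5H8O2

mol C = 4.15 g CO₂ ÷ 44.009 g/mol = 0.09430 mol
mol H = 2 × 1.36 g H₂O ÷ 18.015 g/mol = 0.1510 mol
mass O = 1.89 − (1.133 + 0.1522) = 0.6052 g → mol O = 0.6052 ÷ 15.999 = 0.03783 mol
Divide by the smallest (0.03783 mol): C 2.493, H 3.992, O 1.000
Multiplying each by 2 gives whole numbers: C 4.99, H 7.98, O 2.00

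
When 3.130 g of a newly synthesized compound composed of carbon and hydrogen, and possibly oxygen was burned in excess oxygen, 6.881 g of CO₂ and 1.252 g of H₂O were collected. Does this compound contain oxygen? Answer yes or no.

mol C = 6.881 g CO₂ ÷ 44.009 g/mol = 0.15635 mol
mol H = 2 × 1.252 g H₂O ÷ 18.015 g/mol = 0.13900 mol
C and H account for only 2.0181 g of the 3.130 g sample; the remaining 1.1119 g must be oxygen.

yes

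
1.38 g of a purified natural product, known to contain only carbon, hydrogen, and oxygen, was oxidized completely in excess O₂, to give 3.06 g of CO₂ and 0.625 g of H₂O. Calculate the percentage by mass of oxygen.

34.4%

mol C = 3.06 g CO₂ ÷ 44.009 g/mol = 0.06953 mol
mol H = 2 × 0.625 g H₂O ÷ 18.015 g/mol = 0.06939 mol
mass O = 1.38 − (0.8351 + 0.06994) = 0.4749 g → mol O = 0.4749 ÷ 15.999 = 0.02968 mol
mass % O = 0.4749 g ÷ 1.38 g × 100%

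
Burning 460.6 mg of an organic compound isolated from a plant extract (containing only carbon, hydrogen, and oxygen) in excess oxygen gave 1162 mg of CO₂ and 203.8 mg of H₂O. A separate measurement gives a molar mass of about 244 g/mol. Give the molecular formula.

C14H12O4

mol C = 1.162 g CO₂ ÷ 44.009 g/mol = 0.026404 mol
mol H = 2 × 0.2038 g H₂O ÷ 18.015 g/mol = 0.022626 mol
mass O = 0.4606 − (0.31713 + 0.022807) = 0.12066 g → mol O = 0.12066 ÷ 15.999 = 0.0075416 mol
Divide by the smallest (0.0075416 mol): C 3.501, H 3.000, O 1.000
Multiplying each by 2 gives whole numbers: C 7.00, H 6.00, O 2.00
Empirical formula: C7H6O2
Empirical-formula mass = 122.12 g/mol; 244 ÷ 122.12 ≈ 2, so the molecular formula is C14H12O4.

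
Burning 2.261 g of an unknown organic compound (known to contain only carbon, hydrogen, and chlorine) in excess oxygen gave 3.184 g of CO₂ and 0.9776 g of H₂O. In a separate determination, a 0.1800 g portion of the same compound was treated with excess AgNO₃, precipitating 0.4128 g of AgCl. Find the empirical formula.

mol C = 3.184 g CO₂ ÷ 44.009 g/mol = 0.072349 mol
mol H = 2 × 0.9776 g H₂O ÷ 18.015 g/mol = 0.10853 mol
From the AgCl data: mol Cl per gram of compound = (0.4128 ÷ 143.318) ÷ 0.1800 = 0.016002 mol/g, so in the 2.261 g combustion sample mol Cl = 0.036180 mol
Divide by the smallest (0.036180 mol): C 2.000, H 3.000, Cl 1.000

C2H3Cl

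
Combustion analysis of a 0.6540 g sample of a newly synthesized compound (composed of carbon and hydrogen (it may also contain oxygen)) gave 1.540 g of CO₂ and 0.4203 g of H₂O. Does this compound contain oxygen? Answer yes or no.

mol C = 1.540 g CO₂ ÷ 44.009 g/mol = 0.034993 mol
mol H = 2 × 0.4203 g H₂O ÷ 18.015 g/mol = 0.046661 mol
C and H account for only 0.46733 g of the 0.6540 g sample; the remaining 0.18667 g must be oxygen.

yes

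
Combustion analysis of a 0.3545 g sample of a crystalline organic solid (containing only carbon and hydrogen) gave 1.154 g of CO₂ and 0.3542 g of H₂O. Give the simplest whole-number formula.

C2H3

mol C = 1.154 g CO₂ ÷ 44.009 g/mol = 0.026222 mol
mol H = 2 × 0.3542 g H₂O ÷ 18.015 g/mol = 0.039323 mol
Divide by the smallest (0.026222 mol): C 1.000, H 1.500
Multiplying each by 2 gives whole numbers: C 2.00, H 3.00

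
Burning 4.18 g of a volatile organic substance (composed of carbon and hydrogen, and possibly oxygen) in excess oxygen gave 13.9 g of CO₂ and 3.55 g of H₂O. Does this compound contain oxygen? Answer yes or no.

mol C = 13.9 g CO₂ ÷ 44.009 g/mol = 0.3158 mol
mol H = 2 × 3.55 g H₂O ÷ 18.015 g/mol = 0.3941 mol
C and H together account for 4.191 g — essentially the entire 4.18 g sample — so the compound contains no oxygen.

no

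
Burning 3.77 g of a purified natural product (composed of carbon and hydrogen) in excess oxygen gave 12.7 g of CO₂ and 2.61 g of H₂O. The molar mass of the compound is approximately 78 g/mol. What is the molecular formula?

mol C = 12.7 g CO₂ ÷ 44.009 g/mol = 0.2886 mol
mol H = 2 × 2.61 g H₂O ÷ 18.015 g/mol = 0.2898 mol
Divide by the smallest (0.2886 mol): C 1.000, H 1.004
Empirical formula: CH
Empirical-formula mass = 13.02 g/mol; 78 ÷ 13.02 ≈ 6, so the molecular formula is C6H6.

C6H6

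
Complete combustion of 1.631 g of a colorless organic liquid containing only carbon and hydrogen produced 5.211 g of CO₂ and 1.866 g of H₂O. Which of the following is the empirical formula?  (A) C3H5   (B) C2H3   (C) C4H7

(C) C4H7

mol C = 5.211 g CO₂ ÷ 44.009 g/mol = 0.11841 mol
mol H = 2 × 1.866 g H₂O ÷ 18.015 g/mol = 0.20716 mol
Divide by the smallest (0.11841 mol): C 1.000, H 1.750
Multiplying each by 4 gives whole numbers: C 4.00, H 7.00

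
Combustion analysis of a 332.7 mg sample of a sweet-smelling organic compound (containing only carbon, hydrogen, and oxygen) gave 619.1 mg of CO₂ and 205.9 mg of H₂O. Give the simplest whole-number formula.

C8H13O5

mol C = 0.6191 g CO₂ ÷ 44.009 g/mol = 0.014068 mol
mol H = 2 × 0.2059 g H₂O ÷ 18.015 g/mol = 0.022859 mol
mass O = 0.3327 − (0.16897 + 0.023042) = 0.14069 g → mol O = 0.14069 ÷ 15.999 = 0.0087938 mol
Divide by the smallest (0.0087938 mol): C 1.600, H 2.599, O 1.000
Multiplying each by 5 gives whole numbers: C 8.00, H 13.00, O 5.00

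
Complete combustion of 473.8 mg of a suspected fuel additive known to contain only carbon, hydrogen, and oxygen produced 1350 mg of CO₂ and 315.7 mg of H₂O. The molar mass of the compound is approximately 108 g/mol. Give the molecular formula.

C7H8O

mol C = 1.350 g CO₂ ÷ 44.009 g/mol = 0.030676 mol
mol H = 2 × 0.3157 g H₂O ÷ 18.015 g/mol = 0.035049 mol
mass O = 0.4738 − (0.36844 + 0.035329) = 0.070027 g → mol O = 0.070027 ÷ 15.999 = 0.0043770 mol
Divide by the smallest (0.0043770 mol): C 7.008, H 8.008, O 1.000
Empirical formula: C7H8O
Empirical-formula mass = 108.14 g/mol; 108 ÷ 108.14 ≈ 1, so the molecular formula is C7H8O.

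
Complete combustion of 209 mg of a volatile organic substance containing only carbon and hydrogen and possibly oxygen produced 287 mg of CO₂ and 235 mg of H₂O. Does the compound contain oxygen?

yes

mol C = 0.287 g CO₂ ÷ 44.009 g/mol = 0.006521 mol
mol H = 2 × 0.235 g H₂O ÷ 18.015 g/mol = 0.02609 mol
C and H account for only 0.1046 g of the 0.209 g sample; the remaining 0.1044 g must be oxygen.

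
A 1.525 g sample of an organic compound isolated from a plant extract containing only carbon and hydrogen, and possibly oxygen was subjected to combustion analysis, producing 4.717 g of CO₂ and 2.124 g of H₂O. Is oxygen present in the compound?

no

mol C = 4.717 g CO₂ ÷ 44.009 g/mol = 0.10718 mol
mol H = 2 × 2.124 g H₂O ÷ 18.015 g/mol = 0.23580 mol
C and H together account for 1.5251 g — essentially the entire 1.525 g sample — so the compound contains no oxygen.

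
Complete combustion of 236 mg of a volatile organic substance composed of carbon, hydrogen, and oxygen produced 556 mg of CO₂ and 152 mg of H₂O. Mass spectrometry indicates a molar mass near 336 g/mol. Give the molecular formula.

mol C = 0.556 g CO₂ ÷ 44.009 g/mol = 0.01263 mol
mol H = 2 × 0.152 g H₂O ÷ 18.015 g/mol = 0.01687 mol
mass O = 0.236 − (0.1517 + 0.01701) = 0.06725 g → mol O = 0.06725 ÷ 15.999 = 0.004203 mol
Divide by the smallest (0.004203 mol): C 3.006, H 4.015, O 1.000
Empirical formula: C3H4O
Empirical-formula mass = 56.06 g/mol; 336 ÷ 56.06 ≈ 6, so the molecular formula is C18H24O6.

C18H24O6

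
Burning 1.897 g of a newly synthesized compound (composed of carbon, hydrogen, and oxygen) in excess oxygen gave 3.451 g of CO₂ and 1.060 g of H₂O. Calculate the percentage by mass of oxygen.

mol C = 3.451 g CO₂ ÷ 44.009 g/mol = 0.078416 mol
mol H = 2 × 1.060 g H₂O ÷ 18.015 g/mol = 0.11768 mol
mass O = 1.897 − (0.94185 + 0.11862) = 0.83653 g → mol O = 0.83653 ÷ 15.999 = 0.052286 mol
mass % O = 0.83653 g ÷ 1.897 g × 100%

44.10%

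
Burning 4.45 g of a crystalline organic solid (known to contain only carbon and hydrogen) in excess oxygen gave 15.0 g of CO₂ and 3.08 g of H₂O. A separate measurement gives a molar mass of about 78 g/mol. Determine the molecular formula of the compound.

C6H6

mol C = 15.0 g CO₂ ÷ 44.009 g/mol = 0.3408 mol
mol H = 2 × 3.08 g H₂O ÷ 18.015 g/mol = 0.3419 mol
Divide by the smallest (0.3408 mol): C 1.000, H 1.003
Empirical formula: CH
Empirical-formula mass = 13.02 g/mol; 78 ÷ 13.02 ≈ 6, so the molecular formula is C6H6.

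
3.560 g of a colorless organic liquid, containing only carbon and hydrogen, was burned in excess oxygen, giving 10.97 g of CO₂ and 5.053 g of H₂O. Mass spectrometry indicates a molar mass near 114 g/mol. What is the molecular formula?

mol C = 10.97 g CO₂ ÷ 44.009 g/mol = 0.24927 mol
mol H = 2 × 5.053 g H₂O ÷ 18.015 g/mol = 0.56098 mol
Divide by the smallest (0.24927 mol): C 1.000, H 2.251
Multiplying each by 4 gives whole numbers: C 4.00, H 9.00
Empirical formula: C4H9
Empirical-formula mass = 57.12 g/mol; 114 ÷ 57.12 ≈ 2, so the molecular formula is C8H18.

C8H18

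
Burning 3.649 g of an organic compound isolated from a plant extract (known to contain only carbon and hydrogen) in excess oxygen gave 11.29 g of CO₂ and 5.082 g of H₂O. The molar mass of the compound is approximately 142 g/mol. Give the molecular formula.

C10H22

mol C = 11.29 g CO₂ ÷ 44.009 g/mol = 0.25654 mol
mol H = 2 × 5.082 g H₂O ÷ 18.015 g/mol = 0.56420 mol
Divide by the smallest (0.25654 mol): C 1.000, H 2.199
Multiplying each by 5 gives whole numbers: C 5.00, H 11.00
Empirical formula: C5H11
Empirical-formula mass = 71.14 g/mol; 142 ÷ 71.14 ≈ 2, so the molecular formula is C10H22.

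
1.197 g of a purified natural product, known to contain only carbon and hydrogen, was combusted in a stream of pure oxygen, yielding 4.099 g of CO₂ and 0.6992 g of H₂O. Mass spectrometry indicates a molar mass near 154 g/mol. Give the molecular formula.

C12H10

mol C = 4.099 g CO₂ ÷ 44.009 g/mol = 0.093140 mol
mol H = 2 × 0.6992 g H₂O ÷ 18.015 g/mol = 0.077624 mol
Divide by the smallest (0.077624 mol): C 1.200, H 1.000
Multiplying each by 5 gives whole numbers: C 6.00, H 5.00
Empirical formula: C6H5
Empirical-formula mass = 77.11 g/mol; 154 ÷ 77.11 ≈ 2, so the molecular formula is C12H10.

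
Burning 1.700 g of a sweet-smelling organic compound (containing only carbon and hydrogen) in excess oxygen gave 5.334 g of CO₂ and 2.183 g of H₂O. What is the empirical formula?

CH2

mol C = 5.334 g CO₂ ÷ 44.009 g/mol = 0.12120 mol
mol H = 2 × 2.183 g H₂O ÷ 18.015 g/mol = 0.24235 mol
Divide by the smallest (0.12120 mol): C 1.000, H 2.000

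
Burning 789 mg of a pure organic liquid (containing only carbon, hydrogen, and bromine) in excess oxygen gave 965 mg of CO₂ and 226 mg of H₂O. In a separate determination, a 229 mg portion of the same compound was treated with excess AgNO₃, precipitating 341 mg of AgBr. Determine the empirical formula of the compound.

mol C = 0.965 g CO₂ ÷ 44.009 g/mol = 0.02193 mol
mol H = 2 × 0.226 g H₂O ÷ 18.015 g/mol = 0.02509 mol
From the AgBr data: mol Br per gram of compound = (0.341 ÷ 187.772) ÷ 0.229 = 0.007930 mol/g, so in the 0.789 g combustion sample mol Br = 0.006257 mol
Divide by the smallest (0.006257 mol): C 3.504, H 4.010, Br 1.000
Multiplying each by 2 gives whole numbers: C 7.01, H 8.02, Br 2.00

C7H8Br2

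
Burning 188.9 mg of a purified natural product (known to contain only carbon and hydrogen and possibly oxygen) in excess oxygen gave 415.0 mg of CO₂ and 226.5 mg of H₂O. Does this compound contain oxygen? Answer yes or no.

yes

mol C = 0.4150 g CO₂ ÷ 44.009 g/mol = 0.0094299 mol
mol H = 2 × 0.2265 g H₂O ÷ 18.015 g/mol = 0.025146 mol
C and H account for only 0.13861 g of the 0.1889 g sample; the remaining 0.050291 g must be oxygen.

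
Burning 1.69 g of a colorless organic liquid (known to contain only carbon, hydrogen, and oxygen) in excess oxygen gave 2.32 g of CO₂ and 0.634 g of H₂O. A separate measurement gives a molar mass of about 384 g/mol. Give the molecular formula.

mol C = 2.32 g CO₂ ÷ 44.009 g/mol = 0.05272 mol
mol H = 2 × 0.634 g H₂O ÷ 18.015 g/mol = 0.07039 mol
mass O = 1.69 − (0.6332 + 0.07095) = 0.9859 g → mol O = 0.9859 ÷ 15.999 = 0.06162 mol
Divide by the smallest (0.05272 mol): C 1.000, H 1.335, O 1.169
Multiplying each by 6 gives whole numbers: C 6.00, H 8.01, O 7.01
Empirical formula: C6H8O7
Empirical-formula mass = 192.12 g/mol; 384 ÷ 192.12 ≈ 2, so the molecular formula is C12H16O14.

C12H16O14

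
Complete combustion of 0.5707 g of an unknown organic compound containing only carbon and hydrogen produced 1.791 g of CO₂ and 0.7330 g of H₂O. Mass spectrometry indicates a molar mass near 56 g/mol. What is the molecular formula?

C4H8

mol C = 1.791 g CO₂ ÷ 44.009 g/mol = 0.040696 mol
mol H = 2 × 0.7330 g H₂O ÷ 18.015 g/mol = 0.081377 mol
Divide by the smallest (0.040696 mol): C 1.000, H 2.000
Empirical formula: CH2
Empirical-formula mass = 14.03 g/mol; 56 ÷ 14.03 ≈ 4, so the molecular formula is C4H8.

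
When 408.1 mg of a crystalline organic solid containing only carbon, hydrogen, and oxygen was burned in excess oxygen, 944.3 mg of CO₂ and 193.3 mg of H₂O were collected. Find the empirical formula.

mol C = 0.9443 g CO₂ ÷ 44.009 g/mol = 0.021457 mol
mol H = 2 × 0.1933 g H₂O ÷ 18.015 g/mol = 0.021460 mol
mass O = 0.4081 − (0.25772 + 0.021632) = 0.12875 g → mol O = 0.12875 ÷ 15.999 = 0.0080473 mol
Divide by the smallest (0.0080473 mol): C 2.666, H 2.667, O 1.000
Multiplying each by 3 gives whole numbers: C 8.00, H 8.00, O 3.00

C8H8O3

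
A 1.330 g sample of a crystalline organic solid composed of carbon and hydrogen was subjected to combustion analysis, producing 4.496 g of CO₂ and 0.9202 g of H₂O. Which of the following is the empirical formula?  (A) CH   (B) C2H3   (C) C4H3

mol C = 4.496 g CO₂ ÷ 44.009 g/mol = 0.10216 mol
mol H = 2 × 0.9202 g H₂O ÷ 18.015 g/mol = 0.10216 mol
Divide by the smallest (0.10216 mol): C 1.000, H 1.000

(A) CH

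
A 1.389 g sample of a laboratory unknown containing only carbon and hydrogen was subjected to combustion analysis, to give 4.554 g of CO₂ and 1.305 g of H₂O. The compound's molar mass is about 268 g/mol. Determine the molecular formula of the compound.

C20H28

mol C = 4.554 g CO₂ ÷ 44.009 g/mol = 0.10348 mol
mol H = 2 × 1.305 g H₂O ÷ 18.015 g/mol = 0.14488 mol
Divide by the smallest (0.10348 mol): C 1.000, H 1.400
Multiplying each by 5 gives whole numbers: C 5.00, H 7.00
Empirical formula: C5H7
Empirical-formula mass = 67.11 g/mol; 268 ÷ 67.11 ≈ 4, so the molecular formula is C20H28.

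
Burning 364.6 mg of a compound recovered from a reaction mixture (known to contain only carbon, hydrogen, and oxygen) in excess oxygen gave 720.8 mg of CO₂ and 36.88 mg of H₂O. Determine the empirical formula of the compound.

C8H2O5

mol C = 0.7208 g CO₂ ÷ 44.009 g/mol = 0.016378 mol
mol H = 2 × 0.03688 g H₂O ÷ 18.015 g/mol = 0.0040944 mol
mass O = 0.3646 − (0.19672 + 0.0041271) = 0.16375 g → mol O = 0.16375 ÷ 15.999 = 0.010235 mol
Divide by the smallest (0.0040944 mol): C 4.000, H 1.000, O 2.500
Multiplying each by 2 gives whole numbers: C 8.00, H 2.00, O 5.00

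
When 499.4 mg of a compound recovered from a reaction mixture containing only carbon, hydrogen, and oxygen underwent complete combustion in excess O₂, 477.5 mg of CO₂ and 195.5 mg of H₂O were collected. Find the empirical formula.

mol C = 0.4775 g CO₂ ÷ 44.009 g/mol = 0.010850 mol
mol H = 2 × 0.1955 g H₂O ÷ 18.015 g/mol = 0.021704 mol
mass O = 0.4994 − (0.13032 + 0.021878) = 0.34720 g → mol O = 0.34720 ÷ 15.999 = 0.021701 mol
Divide by the smallest (0.010850 mol): C 1.000, H 2.000, O 2.000

CH2O2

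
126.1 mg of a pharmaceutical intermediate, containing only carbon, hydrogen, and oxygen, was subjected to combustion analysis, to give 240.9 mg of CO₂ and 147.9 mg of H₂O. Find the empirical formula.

mol C = 0.2409 g CO₂ ÷ 44.009 g/mol = 0.0054739 mol
mol H = 2 × 0.1479 g H₂O ÷ 18.015 g/mol = 0.016420 mol
mass O = 0.1261 − (0.065747 + 0.016551) = 0.043802 g → mol O = 0.043802 ÷ 15.999 = 0.0027378 mol
Divide by the smallest (0.0027378 mol): C 1.999, H 5.997, O 1.000

C2H6O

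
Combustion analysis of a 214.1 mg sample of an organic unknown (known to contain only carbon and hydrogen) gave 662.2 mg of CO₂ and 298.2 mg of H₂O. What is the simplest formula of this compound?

mol C = 0.6622 g CO₂ ÷ 44.009 g/mol = 0.015047 mol
mol H = 2 × 0.2982 g H₂O ÷ 18.015 g/mol = 0.033106 mol
Divide by the smallest (0.015047 mol): C 1.000, H 2.200
Multiplying each by 5 gives whole numbers: C 5.00, H 11.00

C5H11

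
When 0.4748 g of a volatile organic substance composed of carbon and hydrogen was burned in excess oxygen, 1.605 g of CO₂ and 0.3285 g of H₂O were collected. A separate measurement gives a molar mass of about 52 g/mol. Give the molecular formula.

C4H4

mol C = 1.605 g CO₂ ÷ 44.009 g/mol = 0.036470 mol
mol H = 2 × 0.3285 g H₂O ÷ 18.015 g/mol = 0.036470 mol
Divide by the smallest (0.036470 mol): C 1.000, H 1.000
Empirical formula: CH
Empirical-formula mass = 13.02 g/mol; 52 ÷ 13.02 ≈ 4, so the molecular formula is C4H4.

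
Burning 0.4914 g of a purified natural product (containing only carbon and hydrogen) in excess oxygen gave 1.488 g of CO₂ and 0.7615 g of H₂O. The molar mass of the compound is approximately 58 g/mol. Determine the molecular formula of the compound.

mol C = 1.488 g CO₂ ÷ 44.009 g/mol = 0.033811 mol
mol H = 2 × 0.7615 g H₂O ÷ 18.015 g/mol = 0.084541 mol
Divide by the smallest (0.033811 mol): C 1.000, H 2.500
Multiplying each by 2 gives whole numbers: C 2.00, H 5.00
Empirical formula: C2H5
Empirical-formula mass = 29.06 g/mol; 58 ÷ 29.06 ≈ 2, so the molecular formula is C4H10.

C4H10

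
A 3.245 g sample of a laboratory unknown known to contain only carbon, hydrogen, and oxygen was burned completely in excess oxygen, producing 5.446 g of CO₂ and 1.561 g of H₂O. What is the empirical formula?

C5H7O4

mol C = 5.446 g CO₂ ÷ 44.009 g/mol = 0.12375 mol
mol H = 2 × 1.561 g H₂O ÷ 18.015 g/mol = 0.17330 mol
mass O = 3.245 − (1.4863 + 0.17469) = 1.5840 g → mol O = 1.5840 ÷ 15.999 = 0.099005 mol
Divide by the smallest (0.099005 mol): C 1.250, H 1.750, O 1.000
Multiplying each by 4 gives whole numbers: C 5.00, H 7.00, O 4.00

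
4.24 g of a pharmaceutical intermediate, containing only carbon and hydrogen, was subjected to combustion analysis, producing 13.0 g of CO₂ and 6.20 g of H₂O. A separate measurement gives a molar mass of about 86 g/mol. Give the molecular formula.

C6H14

mol C = 13.0 g CO₂ ÷ 44.009 g/mol = 0.2954 mol
mol H = 2 × 6.20 g H₂O ÷ 18.015 g/mol = 0.6883 mol
Divide by the smallest (0.2954 mol): C 1.000, H 2.330
Multiplying each by 3 gives whole numbers: C 3.00, H 6.99
Empirical formula: C3H7
Empirical-formula mass = 43.09 g/mol; 86 ÷ 43.09 ≈ 2, so the molecular formula is C6H14.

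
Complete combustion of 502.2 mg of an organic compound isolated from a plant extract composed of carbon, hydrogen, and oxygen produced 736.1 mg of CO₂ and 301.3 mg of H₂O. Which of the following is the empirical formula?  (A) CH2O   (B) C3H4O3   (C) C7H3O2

(A) CH2O

mol C = 0.7361 g CO₂ ÷ 44.009 g/mol = 0.016726 mol
mol H = 2 × 0.3013 g H₂O ÷ 18.015 g/mol = 0.033450 mol
mass O = 0.5022 − (0.20090 + 0.033718) = 0.26759 g → mol O = 0.26759 ÷ 15.999 = 0.016725 mol
Divide by the smallest (0.016725 mol): C 1.000, H 2.000, O 1.000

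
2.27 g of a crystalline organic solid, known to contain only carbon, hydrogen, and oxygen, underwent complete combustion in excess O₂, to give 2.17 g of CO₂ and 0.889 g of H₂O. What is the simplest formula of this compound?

mol C = 2.17 g CO₂ ÷ 44.009 g/mol = 0.04931 mol
mol H = 2 × 0.889 g H₂O ÷ 18.015 g/mol = 0.09870 mol
mass O = 2.27 − (0.5922 + 0.09949) = 1.578 g → mol O = 1.578 ÷ 15.999 = 0.09865 mol
Divide by the smallest (0.04931 mol): C 1.000, H 2.002, O 2.001

CH2O2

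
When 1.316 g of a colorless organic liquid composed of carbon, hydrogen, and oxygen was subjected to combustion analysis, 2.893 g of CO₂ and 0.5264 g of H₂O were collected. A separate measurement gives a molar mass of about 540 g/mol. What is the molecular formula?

mol C = 2.893 g CO₂ ÷ 44.009 g/mol = 0.065737 mol
mol H = 2 × 0.5264 g H₂O ÷ 18.015 g/mol = 0.058440 mol
mass O = 1.316 − (0.78956 + 0.058908) = 0.46753 g → mol O = 0.46753 ÷ 15.999 = 0.029222 mol
Divide by the smallest (0.029222 mol): C 2.250, H 2.000, O 1.000
Multiplying each by 4 gives whole numbers: C 9.00, H 8.00, O 4.00
Empirical formula: C9H8O4
Empirical-formula mass = 180.16 g/mol; 540 ÷ 180.16 ≈ 3, so the molecular formula is C27H24O12.

C27H24O12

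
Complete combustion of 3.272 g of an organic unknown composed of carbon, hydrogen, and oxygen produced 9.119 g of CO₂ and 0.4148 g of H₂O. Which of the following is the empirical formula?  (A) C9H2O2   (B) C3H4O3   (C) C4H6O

(A) C9H2O2

mol C = 9.119 g CO₂ ÷ 44.009 g/mol = 0.20721 mol
mol H = 2 × 0.4148 g H₂O ÷ 18.015 g/mol = 0.046051 mol
mass O = 3.272 − (2.4888 + 0.046419) = 0.73681 g → mol O = 0.73681 ÷ 15.999 = 0.046054 mol
Divide by the smallest (0.046051 mol): C 4.500, H 1.000, O 1.000
Multiplying each by 2 gives whole numbers: C 9.00, H 2.00, O 2.00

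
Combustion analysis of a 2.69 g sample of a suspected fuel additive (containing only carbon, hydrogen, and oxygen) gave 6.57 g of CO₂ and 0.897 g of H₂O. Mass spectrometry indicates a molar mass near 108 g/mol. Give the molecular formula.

mol C = 6.57 g CO₂ ÷ 44.009 g/mol = 0.1493 mol
mol H = 2 × 0.897 g H₂O ÷ 18.015 g/mol = 0.09958 mol
mass O = 2.69 − (1.793 + 0.1004) = 0.7965 g → mol O = 0.7965 ÷ 15.999 = 0.04979 mol
Divide by the smallest (0.04979 mol): C 2.999, H 2.000, O 1.000
Empirical formula: C3H2O
Empirical-formula mass = 54.05 g/mol; 108 ÷ 54.05 ≈ 2, so the molecular formula is C6H4O2.

C6H4O2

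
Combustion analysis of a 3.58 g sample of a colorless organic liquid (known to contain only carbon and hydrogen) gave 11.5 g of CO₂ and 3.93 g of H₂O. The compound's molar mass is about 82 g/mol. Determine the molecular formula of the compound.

mol C = 11.5 g CO₂ ÷ 44.009 g/mol = 0.2613 mol
mol H = 2 × 3.93 g H₂O ÷ 18.015 g/mol = 0.4363 mol
Divide by the smallest (0.2613 mol): C 1.000, H 1.670
Multiplying each by 3 gives whole numbers: C 3.00, H 5.01
Empirical formula: C3H5
Empirical-formula mass = 41.07 g/mol; 82 ÷ 41.07 ≈ 2, so the molecular formula is C6H10.

C6H10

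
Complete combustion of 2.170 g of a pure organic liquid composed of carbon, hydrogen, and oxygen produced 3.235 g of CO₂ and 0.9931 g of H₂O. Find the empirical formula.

mol C = 3.235 g CO₂ ÷ 44.009 g/mol = 0.073508 mol
mol H = 2 × 0.9931 g H₂O ÷ 18.015 g/mol = 0.11025 mol
mass O = 2.170 − (0.88290 + 0.11113) = 1.1760 g → mol O = 1.1760 ÷ 15.999 = 0.073502 mol
Divide by the smallest (0.073502 mol): C 1.000, H 1.500, O 1.000
Multiplying each by 2 gives whole numbers: C 2.00, H 3.00, O 2.00

C2H3O2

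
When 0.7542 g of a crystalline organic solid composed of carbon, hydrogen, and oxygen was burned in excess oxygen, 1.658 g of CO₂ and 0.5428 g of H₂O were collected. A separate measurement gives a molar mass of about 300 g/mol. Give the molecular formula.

mol C = 1.658 g CO₂ ÷ 44.009 g/mol = 0.037674 mol
mol H = 2 × 0.5428 g H₂O ÷ 18.015 g/mol = 0.060261 mol
mass O = 0.7542 − (0.45250 + 0.060743) = 0.24095 g → mol O = 0.24095 ÷ 15.999 = 0.015061 mol
Divide by the smallest (0.015061 mol): C 2.502, H 4.001, O 1.000
Multiplying each by 2 gives whole numbers: C 5.00, H 8.00, O 2.00
Empirical formula: C5H8O2
Empirical-formula mass = 100.12 g/mol; 300 ÷ 100.12 ≈ 3, so the molecular formula is C15H24O6.

C15H24O6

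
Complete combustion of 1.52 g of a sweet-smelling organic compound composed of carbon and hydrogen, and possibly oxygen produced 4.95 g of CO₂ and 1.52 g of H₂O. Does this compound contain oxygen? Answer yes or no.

mol C = 4.95 g CO₂ ÷ 44.009 g/mol = 0.1125 mol
mol H = 2 × 1.52 g H₂O ÷ 18.015 g/mol = 0.1687 mol
C and H together account for 1.521 g — essentially the entire 1.52 g sample — so the compound contains no oxygen.

no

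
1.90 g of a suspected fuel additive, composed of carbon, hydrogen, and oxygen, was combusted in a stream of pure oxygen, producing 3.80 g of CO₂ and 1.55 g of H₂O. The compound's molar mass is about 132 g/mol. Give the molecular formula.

C6H12O3

mol C = 3.80 g CO₂ ÷ 44.009 g/mol = 0.08635 mol
mol H = 2 × 1.55 g H₂O ÷ 18.015 g/mol = 0.1721 mol
mass O = 1.90 − (1.037 + 0.1735) = 0.6894 g → mol O = 0.6894 ÷ 15.999 = 0.04309 mol
Divide by the smallest (0.04309 mol): C 2.004, H 3.993, O 1.000
Empirical formula: C2H4O
Empirical-formula mass = 44.05 g/mol; 132 ÷ 44.05 ≈ 3, so the molecular formula is C6H12O3.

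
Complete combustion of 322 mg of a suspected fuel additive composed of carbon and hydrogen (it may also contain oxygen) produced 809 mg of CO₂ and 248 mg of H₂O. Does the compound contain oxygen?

yes

mol C = 0.809 g CO₂ ÷ 44.009 g/mol = 0.01838 mol
mol H = 2 × 0.248 g H₂O ÷ 18.015 g/mol = 0.02753 mol
C and H account for only 0.2485 g of the 0.322 g sample; the remaining 0.07345 g must be oxygen.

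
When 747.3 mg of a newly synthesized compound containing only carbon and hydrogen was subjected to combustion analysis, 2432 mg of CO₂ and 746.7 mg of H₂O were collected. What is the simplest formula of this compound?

mol C = 2.432 g CO₂ ÷ 44.009 g/mol = 0.055261 mol
mol H = 2 × 0.7467 g H₂O ÷ 18.015 g/mol = 0.082898 mol
Divide by the smallest (0.055261 mol): C 1.000, H 1.500
Multiplying each by 2 gives whole numbers: C 2.00, H 3.00

C2H3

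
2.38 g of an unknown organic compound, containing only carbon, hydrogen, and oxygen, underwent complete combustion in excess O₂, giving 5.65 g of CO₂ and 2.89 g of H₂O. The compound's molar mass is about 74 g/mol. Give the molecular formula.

mol C = 5.65 g CO₂ ÷ 44.009 g/mol = 0.1284 mol
mol H = 2 × 2.89 g H₂O ÷ 18.015 g/mol = 0.3208 mol
mass O = 2.38 − (1.542 + 0.3234) = 0.5146 g → mol O = 0.5146 ÷ 15.999 = 0.03216 mol
Divide by the smallest (0.03216 mol): C 3.992, H 9.975, O 1.000
Empirical formula: C4H10O
Empirical-formula mass = 74.12 g/mol; 74 ÷ 74.12 ≈ 1, so the molecular formula is C4H10O.

C4H10O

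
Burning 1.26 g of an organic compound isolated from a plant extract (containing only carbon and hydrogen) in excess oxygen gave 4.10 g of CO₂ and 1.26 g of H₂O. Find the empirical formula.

C2H3

mol C = 4.10 g CO₂ ÷ 44.009 g/mol = 0.09316 mol
mol H = 2 × 1.26 g H₂O ÷ 18.015 g/mol = 0.1399 mol
Divide by the smallest (0.09316 mol): C 1.000, H 1.501
Multiplying each by 2 gives whole numbers: C 2.00, H 3.00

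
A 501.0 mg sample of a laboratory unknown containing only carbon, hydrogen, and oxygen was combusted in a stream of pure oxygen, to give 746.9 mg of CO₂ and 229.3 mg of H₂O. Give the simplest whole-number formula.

mol C = 0.7469 g CO₂ ÷ 44.009 g/mol = 0.016972 mol
mol H = 2 × 0.2293 g H₂O ÷ 18.015 g/mol = 0.025457 mol
mass O = 0.5010 − (0.20385 + 0.025660) = 0.27149 g → mol O = 0.27149 ÷ 15.999 = 0.016969 mol
Divide by the smallest (0.016969 mol): C 1.000, H 1.500, O 1.000
Multiplying each by 2 gives whole numbers: C 2.00, H 3.00, O 2.00

C2H3O2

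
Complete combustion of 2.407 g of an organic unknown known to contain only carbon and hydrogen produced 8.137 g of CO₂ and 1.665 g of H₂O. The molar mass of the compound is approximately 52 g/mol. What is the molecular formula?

mol C = 8.137 g CO₂ ÷ 44.009 g/mol = 0.18489 mol
mol H = 2 × 1.665 g H₂O ÷ 18.015 g/mol = 0.18485 mol
Divide by the smallest (0.18485 mol): C 1.000, H 1.000
Empirical formula: CH
Empirical-formula mass = 13.02 g/mol; 52 ÷ 13.02 ≈ 4, so the molecular formula is C4H4.

C4H4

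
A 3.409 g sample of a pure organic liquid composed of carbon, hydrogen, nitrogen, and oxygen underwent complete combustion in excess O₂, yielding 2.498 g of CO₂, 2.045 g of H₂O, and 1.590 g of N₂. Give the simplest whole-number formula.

mol C = 2.498 g CO₂ ÷ 44.009 g/mol = 0.056761 mol
mol H = 2 × 2.045 g H₂O ÷ 18.015 g/mol = 0.22703 mol
mol N = 2 × 1.590 g N₂ ÷ 28.014 g/mol = 0.11351 mol
mass O = 3.409 − (0.68176 + 0.22885 + 1.5900) = 0.90839 g → mol O = 0.90839 ÷ 15.999 = 0.056778 mol
Divide by the smallest (0.056761 mol): C 1.000, H 4.000, N 2.000, O 1.000

CH4N2O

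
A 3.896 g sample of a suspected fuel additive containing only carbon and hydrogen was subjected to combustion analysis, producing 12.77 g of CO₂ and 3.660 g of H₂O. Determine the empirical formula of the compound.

mol C = 12.77 g CO₂ ÷ 44.009 g/mol = 0.29017 mol
mol H = 2 × 3.660 g H₂O ÷ 18.015 g/mol = 0.40633 mol
Divide by the smallest (0.29017 mol): C 1.000, H 1.400
Multiplying each by 5 gives whole numbers: C 5.00, H 7.00

C5H7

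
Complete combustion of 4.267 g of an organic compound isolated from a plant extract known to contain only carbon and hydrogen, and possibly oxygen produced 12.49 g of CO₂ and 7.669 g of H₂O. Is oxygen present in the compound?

no

mol C = 12.49 g CO₂ ÷ 44.009 g/mol = 0.28381 mol
mol H = 2 × 7.669 g H₂O ÷ 18.015 g/mol = 0.85140 mol
C and H together account for 4.2670 g — essentially the entire 4.267 g sample — so the compound contains no oxygen.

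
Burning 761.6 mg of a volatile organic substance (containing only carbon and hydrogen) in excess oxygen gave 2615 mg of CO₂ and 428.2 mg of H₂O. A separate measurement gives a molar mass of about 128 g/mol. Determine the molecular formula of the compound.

C10H8

mol C = 2.615 g CO₂ ÷ 44.009 g/mol = 0.059420 mol
mol H = 2 × 0.4282 g H₂O ÷ 18.015 g/mol = 0.047538 mol
Divide by the smallest (0.047538 mol): C 1.250, H 1.000
Multiplying each by 4 gives whole numbers: C 5.00, H 4.00
Empirical formula: C5H4
Empirical-formula mass = 64.09 g/mol; 128 ÷ 64.09 ≈ 2, so the molecular formula is C10H8.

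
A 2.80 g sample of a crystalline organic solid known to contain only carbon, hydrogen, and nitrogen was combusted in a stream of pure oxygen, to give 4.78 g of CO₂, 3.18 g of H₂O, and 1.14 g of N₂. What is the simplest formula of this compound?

C4H13N3

mol C = 4.78 g CO₂ ÷ 44.009 g/mol = 0.1086 mol
mol H = 2 × 3.18 g H₂O ÷ 18.015 g/mol = 0.3530 mol
mol N = 2 × 1.14 g N₂ ÷ 28.014 g/mol = 0.08139 mol
Divide by the smallest (0.08139 mol): C 1.335, H 4.338, N 1.000
Multiplying each by 3 gives whole numbers: C 4.00, H 13.01, N 3.00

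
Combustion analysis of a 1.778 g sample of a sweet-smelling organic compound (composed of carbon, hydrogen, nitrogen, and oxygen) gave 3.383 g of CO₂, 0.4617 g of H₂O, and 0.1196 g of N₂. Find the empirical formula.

C9H6NO5

mol C = 3.383 g CO₂ ÷ 44.009 g/mol = 0.076871 mol
mol H = 2 × 0.4617 g H₂O ÷ 18.015 g/mol = 0.051257 mol
mol N = 2 × 0.1196 g N₂ ÷ 28.014 g/mol = 0.0085386 mol
mass O = 1.778 − (0.92329 + 0.051667 + 0.11960) = 0.68344 g → mol O = 0.68344 ÷ 15.999 = 0.042718 mol
Divide by the smallest (0.0085386 mol): C 9.003, H 6.003, N 1.000, O 5.003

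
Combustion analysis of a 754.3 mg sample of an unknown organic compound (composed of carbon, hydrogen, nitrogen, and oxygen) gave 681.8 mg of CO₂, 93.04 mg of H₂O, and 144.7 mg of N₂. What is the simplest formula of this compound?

mol C = 0.6818 g CO₂ ÷ 44.009 g/mol = 0.015492 mol
mol H = 2 × 0.09304 g H₂O ÷ 18.015 g/mol = 0.010329 mol
mol N = 2 × 0.1447 g N₂ ÷ 28.014 g/mol = 0.010331 mol
mass O = 0.7543 − (0.18608 + 0.010412 + 0.14470) = 0.41311 g → mol O = 0.41311 ÷ 15.999 = 0.025821 mol
Divide by the smallest (0.010329 mol): C 1.500, H 1.000, N 1.000, O 2.500
Multiplying each by 2 gives whole numbers: C 3.00, H 2.00, N 2.00, O 5.00

C3H2N2O5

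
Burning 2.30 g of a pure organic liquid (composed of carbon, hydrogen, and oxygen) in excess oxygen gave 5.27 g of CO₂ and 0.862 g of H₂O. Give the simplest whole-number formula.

mol C = 5.27 g CO₂ ÷ 44.009 g/mol = 0.1197 mol
mol H = 2 × 0.862 g H₂O ÷ 18.015 g/mol = 0.09570 mol
mass O = 2.30 − (1.438 + 0.09646) = 0.7652 g → mol O = 0.7652 ÷ 15.999 = 0.04783 mol
Divide by the smallest (0.04783 mol): C 2.504, H 2.001, O 1.000
Multiplying each by 2 gives whole numbers: C 5.01, H 4.00, O 2.00

C5H4O2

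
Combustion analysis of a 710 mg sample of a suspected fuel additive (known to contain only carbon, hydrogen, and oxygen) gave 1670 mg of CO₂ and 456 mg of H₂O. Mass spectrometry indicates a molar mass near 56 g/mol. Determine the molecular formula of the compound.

mol C = 1.67 g CO₂ ÷ 44.009 g/mol = 0.03795 mol
mol H = 2 × 0.456 g H₂O ÷ 18.015 g/mol = 0.05062 mol
mass O = 0.710 − (0.4558 + 0.05103) = 0.2032 g → mol O = 0.2032 ÷ 15.999 = 0.01270 mol
Divide by the smallest (0.01270 mol): C 2.988, H 3.986, O 1.000
Empirical formula: C3H4O
Empirical-formula mass = 56.06 g/mol; 56 ÷ 56.06 ≈ 1, so the molecular formula is C3H4O.

C3H4O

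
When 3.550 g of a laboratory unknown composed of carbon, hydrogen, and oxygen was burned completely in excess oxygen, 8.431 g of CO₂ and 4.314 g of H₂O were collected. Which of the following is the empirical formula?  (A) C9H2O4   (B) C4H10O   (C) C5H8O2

mol C = 8.431 g CO₂ ÷ 44.009 g/mol = 0.19157 mol
mol H = 2 × 4.314 g H₂O ÷ 18.015 g/mol = 0.47893 mol
mass O = 3.550 − (2.3010 + 0.48277) = 0.76623 g → mol O = 0.76623 ÷ 15.999 = 0.047893 mol
Divide by the smallest (0.047893 mol): C 4.000, H 10.000, O 1.000

(B) C4H10O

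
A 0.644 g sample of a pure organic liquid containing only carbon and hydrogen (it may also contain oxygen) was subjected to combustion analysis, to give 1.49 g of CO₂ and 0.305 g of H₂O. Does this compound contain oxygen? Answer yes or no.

mol C = 1.49 g CO₂ ÷ 44.009 g/mol = 0.03386 mol
mol H = 2 × 0.305 g H₂O ÷ 18.015 g/mol = 0.03386 mol
C and H account for only 0.4408 g of the 0.644 g sample; the remaining 0.2032 g must be oxygen.

yes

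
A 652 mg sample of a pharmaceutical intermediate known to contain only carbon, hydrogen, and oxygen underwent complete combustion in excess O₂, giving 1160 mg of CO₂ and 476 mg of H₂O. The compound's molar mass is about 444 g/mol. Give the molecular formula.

mol C = 1.16 g CO₂ ÷ 44.009 g/mol = 0.02636 mol
mol H = 2 × 0.476 g H₂O ÷ 18.015 g/mol = 0.05284 mol
mass O = 0.652 − (0.3166 + 0.05327) = 0.2821 g → mol O = 0.2821 ÷ 15.999 = 0.01764 mol
Divide by the smallest (0.01764 mol): C 1.495, H 2.997, O 1.000
Multiplying each by 2 gives whole numbers: C 2.99, H 5.99, O 2.00
Empirical formula: C3H6O2
Empirical-formula mass = 74.08 g/mol; 444 ÷ 74.08 ≈ 6, so the molecular formula is C18H36O12.

C18H36O12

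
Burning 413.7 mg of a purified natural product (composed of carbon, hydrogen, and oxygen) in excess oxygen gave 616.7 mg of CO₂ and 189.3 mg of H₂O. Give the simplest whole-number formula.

mol C = 0.6167 g CO₂ ÷ 44.009 g/mol = 0.014013 mol
mol H = 2 × 0.1893 g H₂O ÷ 18.015 g/mol = 0.021016 mol
mass O = 0.4137 − (0.16831 + 0.021184) = 0.22421 g → mol O = 0.22421 ÷ 15.999 = 0.014014 mol
Divide by the smallest (0.014013 mol): C 1.000, H 1.500, O 1.000
Multiplying each by 2 gives whole numbers: C 2.00, H 3.00, O 2.00

C2H3O2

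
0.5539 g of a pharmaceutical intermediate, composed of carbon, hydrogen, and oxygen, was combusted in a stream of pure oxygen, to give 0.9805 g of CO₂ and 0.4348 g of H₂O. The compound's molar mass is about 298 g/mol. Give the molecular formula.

C12H26O8

mol C = 0.9805 g CO₂ ÷ 44.009 g/mol = 0.022280 mol
mol H = 2 × 0.4348 g H₂O ÷ 18.015 g/mol = 0.048271 mol
mass O = 0.5539 − (0.26760 + 0.048657) = 0.23764 g → mol O = 0.23764 ÷ 15.999 = 0.014854 mol
Divide by the smallest (0.014854 mol): C 1.500, H 3.250, O 1.000
Multiplying each by 4 gives whole numbers: C 6.00, H 13.00, O 4.00
Empirical formula: C6H13O4
Empirical-formula mass = 149.17 g/mol; 298 ÷ 149.17 ≈ 2, so the molecular formula is C12H26O8.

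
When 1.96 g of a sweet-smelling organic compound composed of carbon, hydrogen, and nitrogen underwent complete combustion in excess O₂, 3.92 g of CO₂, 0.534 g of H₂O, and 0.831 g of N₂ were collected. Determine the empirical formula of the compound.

C3H2N2

mol C = 3.92 g CO₂ ÷ 44.009 g/mol = 0.08907 mol
mol H = 2 × 0.534 g H₂O ÷ 18.015 g/mol = 0.05928 mol
mol N = 2 × 0.831 g N₂ ÷ 28.014 g/mol = 0.05933 mol
Divide by the smallest (0.05928 mol): C 1.502, H 1.000, N 1.001
Multiplying each by 2 gives whole numbers: C 3.00, H 2.00, N 2.00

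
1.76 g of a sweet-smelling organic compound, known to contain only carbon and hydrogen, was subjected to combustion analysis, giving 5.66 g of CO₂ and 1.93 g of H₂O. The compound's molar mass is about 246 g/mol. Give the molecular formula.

mol C = 5.66 g CO₂ ÷ 44.009 g/mol = 0.1286 mol
mol H = 2 × 1.93 g H₂O ÷ 18.015 g/mol = 0.2143 mol
Divide by the smallest (0.1286 mol): C 1.000, H 1.666
Multiplying each by 3 gives whole numbers: C 3.00, H 5.00
Empirical formula: C3H5
Empirical-formula mass = 41.07 g/mol; 246 ÷ 41.07 ≈ 6, so the molecular formula is C18H30.

C18H30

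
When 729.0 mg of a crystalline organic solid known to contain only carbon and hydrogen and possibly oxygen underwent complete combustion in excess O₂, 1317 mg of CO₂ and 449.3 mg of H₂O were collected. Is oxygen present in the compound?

yes

mol C = 1.317 g CO₂ ÷ 44.009 g/mol = 0.029926 mol
mol H = 2 × 0.4493 g H₂O ÷ 18.015 g/mol = 0.049881 mol
C and H account for only 0.40972 g of the 0.7290 g sample; the remaining 0.31928 g must be oxygen.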